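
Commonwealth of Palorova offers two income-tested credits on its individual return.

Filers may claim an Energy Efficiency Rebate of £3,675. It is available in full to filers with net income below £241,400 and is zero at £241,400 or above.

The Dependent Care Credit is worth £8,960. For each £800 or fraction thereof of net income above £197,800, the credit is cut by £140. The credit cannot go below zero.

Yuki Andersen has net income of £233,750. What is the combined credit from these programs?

Energy Efficiency Rebate: £233,750 is below the £241,400 cutoff, so the full £3,675 applies.
Dependent Care Credit: income exceeds £197,800 by £35,950, which is 45 full-or-partial £800 increments; reduction = 45 × £140 = £6,300, leaving £2,660.
Total: £3,675 + £2,660 = £6,335.

£6,335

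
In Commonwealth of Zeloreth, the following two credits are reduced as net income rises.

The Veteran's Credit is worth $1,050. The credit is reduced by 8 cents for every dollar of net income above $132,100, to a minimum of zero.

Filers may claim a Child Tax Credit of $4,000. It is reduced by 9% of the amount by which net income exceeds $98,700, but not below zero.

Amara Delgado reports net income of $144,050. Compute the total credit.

Veteran's Credit: 8% of the $11,950 excess over $132,100 is $956; credit = $1,050 − $956 = $94.
Child Tax Credit: 9% of the $45,350 excess over $98,700 is $4,081.50 ≥ base, so the credit is $0.
Total: $94 + $0 = $94.

$94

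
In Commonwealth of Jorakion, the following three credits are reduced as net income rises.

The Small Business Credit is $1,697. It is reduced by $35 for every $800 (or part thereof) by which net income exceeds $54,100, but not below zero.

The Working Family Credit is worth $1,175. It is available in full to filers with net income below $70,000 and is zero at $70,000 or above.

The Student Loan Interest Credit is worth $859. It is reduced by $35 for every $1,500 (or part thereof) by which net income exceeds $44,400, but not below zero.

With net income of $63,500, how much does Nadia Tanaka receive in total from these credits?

$2,856

Small Business Credit: income exceeds $54,100 by $9,400, which is 12 full-or-partial $800 increments; reduction = 12 × $35 = $420, leaving $1,277.
Working Family Credit: $63,500 is below the $70,000 cutoff, so the full $1,175 applies.
Student Loan Interest Credit: income exceeds $44,400 by $19,100, which is 13 full-or-partial $1,500 increments; reduction = 13 × $35 = $455, leaving $404.
Total: $1,277 + $1,175 + $404 = $2,856.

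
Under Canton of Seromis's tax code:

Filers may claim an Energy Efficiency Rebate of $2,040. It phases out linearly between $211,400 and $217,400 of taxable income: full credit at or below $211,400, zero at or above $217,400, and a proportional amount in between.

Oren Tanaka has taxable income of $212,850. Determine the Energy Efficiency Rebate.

Energy Efficiency Rebate: $212,850 is $1,450 into a $6,000 phase-out range, leaving 4,550/6,000 of the credit: $2,040 × 4,550/6,000 = $1,547.

$1,547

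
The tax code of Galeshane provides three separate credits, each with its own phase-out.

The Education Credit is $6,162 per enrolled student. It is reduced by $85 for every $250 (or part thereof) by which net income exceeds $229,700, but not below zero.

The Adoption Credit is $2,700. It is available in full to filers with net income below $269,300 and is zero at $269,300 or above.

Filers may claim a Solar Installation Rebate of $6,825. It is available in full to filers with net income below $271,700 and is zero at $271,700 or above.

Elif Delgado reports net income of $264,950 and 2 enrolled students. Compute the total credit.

Education Credit: base = 2 × $6,162 = $12,324. income exceeds $229,700 by $35,250, which is 141 full-or-partial $250 increments; reduction = 141 × $85 = $11,985, leaving $339.
Adoption Credit: $264,950 is below the $269,300 cutoff, so the full $2,700 applies.
Solar Installation Rebate: $264,950 is below the $271,700 cutoff, so the full $6,825 applies.
Total: $339 + $2,700 + $6,825 = $9,864.

$9,864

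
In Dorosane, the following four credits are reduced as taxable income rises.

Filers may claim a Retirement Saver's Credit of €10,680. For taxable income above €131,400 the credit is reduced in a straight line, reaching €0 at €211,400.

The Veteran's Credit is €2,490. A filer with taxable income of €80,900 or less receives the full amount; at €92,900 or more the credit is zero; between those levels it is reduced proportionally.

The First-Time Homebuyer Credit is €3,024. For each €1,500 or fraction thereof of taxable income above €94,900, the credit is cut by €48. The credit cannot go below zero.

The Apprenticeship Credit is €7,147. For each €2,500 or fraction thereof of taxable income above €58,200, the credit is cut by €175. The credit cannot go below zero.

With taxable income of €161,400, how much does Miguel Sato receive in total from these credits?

Retirement Saver's Credit: €161,400 is €30,000 into a €80,000 phase-out range, leaving 50,000/80,000 of the credit: €10,680 × 50,000/80,000 = €6,675.
Veteran's Credit: €161,400 is at or above €92,900, so the credit is €0.
First-Time Homebuyer Credit: income exceeds €94,900 by €66,500, which is 45 full-or-partial €1,500 increments; reduction = 45 × €48 = €2,160, leaving €864.
Apprenticeship Credit: income exceeds €58,200 by €103,200 → 42 increments × €175 = €7,350 ≥ base, so the credit is €0.
Total: €6,675 + €0 + €864 + €0 = €7,539.

€7,539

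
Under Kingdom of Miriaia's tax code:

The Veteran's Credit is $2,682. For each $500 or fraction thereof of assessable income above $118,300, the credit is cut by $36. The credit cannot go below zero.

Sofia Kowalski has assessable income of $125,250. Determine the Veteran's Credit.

$2,178

Veteran's Credit: income exceeds $118,300 by $6,950, which is 14 full-or-partial $500 increments; reduction = 14 × $36 = $504, leaving $2,178.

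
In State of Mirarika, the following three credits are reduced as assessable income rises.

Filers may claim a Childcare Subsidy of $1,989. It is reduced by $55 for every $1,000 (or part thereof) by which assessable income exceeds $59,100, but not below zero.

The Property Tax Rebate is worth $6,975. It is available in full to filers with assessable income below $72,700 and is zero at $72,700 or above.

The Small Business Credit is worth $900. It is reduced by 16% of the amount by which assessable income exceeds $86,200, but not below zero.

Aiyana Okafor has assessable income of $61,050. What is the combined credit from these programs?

Childcare Subsidy: income exceeds $59,100 by $1,950, which is 2 full-or-partial $1,000 increments; reduction = 2 × $55 = $110, leaving $1,879.
Property Tax Rebate: $61,050 is below the $72,700 cutoff, so the full $6,975 applies.
Small Business Credit: $61,050 is at or below the $86,200 threshold, so the full $900 applies.
Total: $1,879 + $6,975 + $900 = $9,754.

$9,754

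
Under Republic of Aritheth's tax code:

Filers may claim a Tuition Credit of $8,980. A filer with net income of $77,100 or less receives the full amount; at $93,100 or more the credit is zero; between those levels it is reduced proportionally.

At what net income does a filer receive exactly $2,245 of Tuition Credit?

$2,245 is 2,245/8,980 of the full $8,980, so 6,735/8,980 of the $16,000 range has been used: income = $77,100 + $16,000 × 6,735/8,980 = $89,100.

$89,100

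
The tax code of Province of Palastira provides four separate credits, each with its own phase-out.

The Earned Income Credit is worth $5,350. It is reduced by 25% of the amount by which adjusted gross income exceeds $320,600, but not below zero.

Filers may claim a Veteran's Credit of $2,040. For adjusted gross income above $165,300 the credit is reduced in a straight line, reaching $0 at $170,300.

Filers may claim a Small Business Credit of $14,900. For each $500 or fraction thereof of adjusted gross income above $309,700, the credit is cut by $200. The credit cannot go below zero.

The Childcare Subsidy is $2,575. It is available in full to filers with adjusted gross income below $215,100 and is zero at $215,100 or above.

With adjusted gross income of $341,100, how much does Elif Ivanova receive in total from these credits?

Earned Income Credit: 25% of the $20,500 excess over $320,600 is $5,125; credit = $5,350 − $5,125 = $225.
Veteran's Credit: $341,100 is at or above $170,300, so the credit is $0.
Small Business Credit: income exceeds $309,700 by $31,400, which is 63 full-or-partial $500 increments; reduction = 63 × $200 = $12,600, leaving $2,300.
Childcare Subsidy: $341,100 meets or exceeds the $215,100 cutoff, so the credit is $0.
Total: $225 + $0 + $2,300 + $0 = $2,525.

$2,525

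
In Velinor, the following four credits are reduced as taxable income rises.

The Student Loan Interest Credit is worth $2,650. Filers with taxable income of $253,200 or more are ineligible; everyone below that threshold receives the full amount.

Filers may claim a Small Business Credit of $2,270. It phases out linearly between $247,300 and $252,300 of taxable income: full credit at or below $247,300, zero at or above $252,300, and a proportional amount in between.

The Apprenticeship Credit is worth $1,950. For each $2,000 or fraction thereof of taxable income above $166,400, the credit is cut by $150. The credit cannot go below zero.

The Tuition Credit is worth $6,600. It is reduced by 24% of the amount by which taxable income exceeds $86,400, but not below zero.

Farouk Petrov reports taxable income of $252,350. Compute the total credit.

$2,650

Student Loan Interest Credit: $252,350 is below the $253,200 cutoff, so the full $2,650 applies.
Small Business Credit: $252,350 is at or above $252,300, so the credit is $0.
Apprenticeship Credit: income exceeds $166,400 by $85,950 → 43 increments × $150 = $6,450 ≥ base, so the credit is $0.
Tuition Credit: 24% of the $165,950 excess over $86,400 is $39,828 ≥ base, so the credit is $0.
Total: $2,650 + $0 + $0 + $0 = $2,650.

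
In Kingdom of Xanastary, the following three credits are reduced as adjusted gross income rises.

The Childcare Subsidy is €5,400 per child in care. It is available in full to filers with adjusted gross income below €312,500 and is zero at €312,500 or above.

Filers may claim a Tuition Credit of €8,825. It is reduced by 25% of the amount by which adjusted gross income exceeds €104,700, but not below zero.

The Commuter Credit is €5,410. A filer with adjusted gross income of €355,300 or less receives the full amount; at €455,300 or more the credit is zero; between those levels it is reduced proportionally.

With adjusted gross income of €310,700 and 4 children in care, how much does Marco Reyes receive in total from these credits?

€27,010

Childcare Subsidy: base = 4 × €5,400 = €21,600. €310,700 is below the €312,500 cutoff, so the full €21,600 applies.
Tuition Credit: 25% of the €206,000 excess over €104,700 is €51,500 ≥ base, so the credit is €0.
Commuter Credit: €310,700 is at or below the €355,300 threshold, so the full €5,410 applies.
Total: €21,600 + €0 + €5,410 = €27,010.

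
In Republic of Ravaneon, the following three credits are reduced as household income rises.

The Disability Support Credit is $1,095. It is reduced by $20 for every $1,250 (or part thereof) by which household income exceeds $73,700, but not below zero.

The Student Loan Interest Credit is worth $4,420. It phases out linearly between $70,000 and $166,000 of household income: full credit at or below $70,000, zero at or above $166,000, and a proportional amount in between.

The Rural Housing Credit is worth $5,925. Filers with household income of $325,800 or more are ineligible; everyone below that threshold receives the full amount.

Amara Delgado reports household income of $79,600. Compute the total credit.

Disability Support Credit: income exceeds $73,700 by $5,900, which is 5 full-or-partial $1,250 increments; reduction = 5 × $20 = $100, leaving $995.
Student Loan Interest Credit: $79,600 is $9,600 into a $96,000 phase-out range, leaving 86,400/96,000 of the credit: $4,420 × 86,400/96,000 = $3,978.
Rural Housing Credit: $79,600 is below the $325,800 cutoff, so the full $5,925 applies.
Total: $995 + $3,978 + $5,925 = $10,898.

$10,898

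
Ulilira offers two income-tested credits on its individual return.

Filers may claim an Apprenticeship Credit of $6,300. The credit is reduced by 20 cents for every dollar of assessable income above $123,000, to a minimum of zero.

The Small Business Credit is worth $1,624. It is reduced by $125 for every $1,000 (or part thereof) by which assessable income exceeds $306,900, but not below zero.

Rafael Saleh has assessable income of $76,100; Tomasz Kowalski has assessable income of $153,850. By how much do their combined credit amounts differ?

$6,170

Rafael ($76,100): Apprenticeship Credit: $76,100 is at or below the $123,000 threshold, so the full $6,300 applies. Small Business Credit: $76,100 is at or below the $306,900 threshold, so the full $1,624 applies. total $6,300 + $1,624 = $7,924
Tomasz ($153,850): Apprenticeship Credit: 20% of the $30,850 excess over $123,000 is $6,170; credit = $6,300 − $6,170 = $130. Small Business Credit: $153,850 is at or below the $306,900 threshold, so the full $1,624 applies. total $130 + $1,624 = $1,754
Difference: |$7,924 − $1,754| = $6,170.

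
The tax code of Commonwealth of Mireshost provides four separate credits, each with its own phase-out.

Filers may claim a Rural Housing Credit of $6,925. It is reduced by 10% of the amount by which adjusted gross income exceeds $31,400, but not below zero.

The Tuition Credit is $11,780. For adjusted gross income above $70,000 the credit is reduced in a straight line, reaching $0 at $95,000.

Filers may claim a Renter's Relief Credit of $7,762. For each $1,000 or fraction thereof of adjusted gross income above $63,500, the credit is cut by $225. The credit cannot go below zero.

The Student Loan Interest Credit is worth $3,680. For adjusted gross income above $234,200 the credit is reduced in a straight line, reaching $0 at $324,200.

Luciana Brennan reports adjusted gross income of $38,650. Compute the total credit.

$29,422

Rural Housing Credit: 10% of the $7,250 excess over $31,400 is $725; credit = $6,925 − $725 = $6,200.
Tuition Credit: $38,650 is at or below the $70,000 threshold, so the full $11,780 applies.
Renter's Relief Credit: $38,650 is at or below the $63,500 threshold, so the full $7,762 applies.
Student Loan Interest Credit: $38,650 is at or below the $234,200 threshold, so the full $3,680 applies.
Total: $6,200 + $11,780 + $7,762 + $3,680 = $29,422.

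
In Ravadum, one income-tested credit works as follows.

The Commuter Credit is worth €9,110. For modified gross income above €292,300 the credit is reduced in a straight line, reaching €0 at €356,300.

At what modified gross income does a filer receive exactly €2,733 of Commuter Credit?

€337,100

€2,733 is 2,733/9,110 of the full €9,110, so 6,377/9,110 of the €64,000 range has been used: income = €292,300 + €64,000 × 6,377/9,110 = €337,100.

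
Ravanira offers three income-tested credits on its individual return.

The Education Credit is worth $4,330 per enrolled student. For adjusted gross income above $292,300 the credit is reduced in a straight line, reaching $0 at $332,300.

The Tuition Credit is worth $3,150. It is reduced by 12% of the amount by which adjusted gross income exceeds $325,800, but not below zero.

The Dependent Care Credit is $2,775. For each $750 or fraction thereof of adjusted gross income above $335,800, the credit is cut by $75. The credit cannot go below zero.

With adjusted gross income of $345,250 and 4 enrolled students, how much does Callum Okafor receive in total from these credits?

$2,616

Education Credit: base = 4 × $4,330 = $17,320. $345,250 is at or above $332,300, so the credit is $0.
Tuition Credit: 12% of the $19,450 excess over $325,800 is $2,334; credit = $3,150 − $2,334 = $816.
Dependent Care Credit: income exceeds $335,800 by $9,450, which is 13 full-or-partial $750 increments; reduction = 13 × $75 = $975, leaving $1,800.
Total: $0 + $816 + $1,800 = $2,616.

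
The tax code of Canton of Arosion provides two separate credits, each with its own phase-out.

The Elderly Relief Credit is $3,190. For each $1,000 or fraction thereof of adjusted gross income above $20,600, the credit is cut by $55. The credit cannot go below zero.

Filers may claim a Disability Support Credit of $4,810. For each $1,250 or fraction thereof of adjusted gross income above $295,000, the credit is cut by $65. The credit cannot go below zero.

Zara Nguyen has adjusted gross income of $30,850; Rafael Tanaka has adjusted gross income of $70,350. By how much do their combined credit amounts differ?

$2,145

Zara ($30,850): Elderly Relief Credit: income exceeds $20,600 by $10,250, which is 11 full-or-partial $1,000 increments; reduction = 11 × $55 = $605, leaving $2,585. Disability Support Credit: $30,850 is at or below the $295,000 threshold, so the full $4,810 applies. total $2,585 + $4,810 = $7,395
Rafael ($70,350): Elderly Relief Credit: income exceeds $20,600 by $49,750, which is 50 full-or-partial $1,000 increments; reduction = 50 × $55 = $2,750, leaving $440. Disability Support Credit: $70,350 is at or below the $295,000 threshold, so the full $4,810 applies. total $440 + $4,810 = $5,250
Difference: |$7,395 − $5,250| = $2,145.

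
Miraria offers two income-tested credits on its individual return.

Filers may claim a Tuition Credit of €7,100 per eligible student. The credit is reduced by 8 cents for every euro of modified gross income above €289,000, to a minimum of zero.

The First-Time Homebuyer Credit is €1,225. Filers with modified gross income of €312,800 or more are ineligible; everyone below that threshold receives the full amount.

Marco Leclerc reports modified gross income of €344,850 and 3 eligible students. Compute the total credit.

€16,832

Tuition Credit: base = 3 × €7,100 = €21,300. 8% of the €55,850 excess over €289,000 is €4,468; credit = €21,300 − €4,468 = €16,832.
First-Time Homebuyer Credit: €344,850 meets or exceeds the €312,800 cutoff, so the credit is €0.
Total: €16,832 + €0 = €16,832.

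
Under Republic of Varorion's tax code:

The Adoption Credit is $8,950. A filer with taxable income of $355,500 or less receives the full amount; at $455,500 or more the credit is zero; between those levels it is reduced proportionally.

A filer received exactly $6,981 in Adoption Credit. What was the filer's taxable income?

$377,500

$6,981 is 6,981/8,950 of the full $8,950, so 1,969/8,950 of the $100,000 range has been used: income = $355,500 + $100,000 × 1,969/8,950 = $377,500.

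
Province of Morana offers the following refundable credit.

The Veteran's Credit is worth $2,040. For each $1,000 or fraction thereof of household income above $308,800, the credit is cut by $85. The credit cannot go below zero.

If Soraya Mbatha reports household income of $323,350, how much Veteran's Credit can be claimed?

$765

Veteran's Credit: income exceeds $308,800 by $14,550, which is 15 full-or-partial $1,000 increments; reduction = 15 × $85 = $1,275, leaving $765.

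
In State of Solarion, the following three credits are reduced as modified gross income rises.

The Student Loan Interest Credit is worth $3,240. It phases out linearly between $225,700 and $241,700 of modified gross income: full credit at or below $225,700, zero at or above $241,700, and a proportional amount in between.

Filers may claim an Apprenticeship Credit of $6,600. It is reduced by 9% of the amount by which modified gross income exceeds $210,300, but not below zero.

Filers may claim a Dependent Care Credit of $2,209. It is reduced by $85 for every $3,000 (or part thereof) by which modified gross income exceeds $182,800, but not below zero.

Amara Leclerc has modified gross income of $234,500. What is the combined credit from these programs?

Student Loan Interest Credit: $234,500 is $8,800 into a $16,000 phase-out range, leaving 7,200/16,000 of the credit: $3,240 × 7,200/16,000 = $1,458.
Apprenticeship Credit: 9% of the $24,200 excess over $210,300 is $2,178; credit = $6,600 − $2,178 = $4,422.
Dependent Care Credit: income exceeds $182,800 by $51,700, which is 18 full-or-partial $3,000 increments; reduction = 18 × $85 = $1,530, leaving $679.
Total: $1,458 + $4,422 + $679 = $6,559.

$6,559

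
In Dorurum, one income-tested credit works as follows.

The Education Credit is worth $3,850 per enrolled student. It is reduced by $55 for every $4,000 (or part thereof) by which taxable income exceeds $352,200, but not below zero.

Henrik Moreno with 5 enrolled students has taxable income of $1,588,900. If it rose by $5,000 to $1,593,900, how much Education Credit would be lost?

$55

At $1,588,900 — base = 5 × $3,850 = $19,250. income exceeds $352,200 by $1,236,700, which is 310 full-or-partial $4,000 increments; reduction = 310 × $55 = $17,050, leaving $2,200.
At $1,593,900 — base = 5 × $3,850 = $19,250. income exceeds $352,200 by $1,241,700, which is 311 full-or-partial $4,000 increments; reduction = 311 × $55 = $17,105, leaving $2,145.
Lost: $2,200 − $2,145 = $55.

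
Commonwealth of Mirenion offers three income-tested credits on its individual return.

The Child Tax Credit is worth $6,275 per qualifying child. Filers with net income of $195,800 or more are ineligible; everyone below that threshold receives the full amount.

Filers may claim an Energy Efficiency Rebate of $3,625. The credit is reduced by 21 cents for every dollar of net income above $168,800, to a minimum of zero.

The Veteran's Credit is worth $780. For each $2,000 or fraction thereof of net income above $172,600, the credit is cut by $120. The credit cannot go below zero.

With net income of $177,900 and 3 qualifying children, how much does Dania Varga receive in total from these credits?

$20,959

Child Tax Credit: base = 3 × $6,275 = $18,825. $177,900 is below the $195,800 cutoff, so the full $18,825 applies.
Energy Efficiency Rebate: 21% of the $9,100 excess over $168,800 is $1,911; credit = $3,625 − $1,911 = $1,714.
Veteran's Credit: income exceeds $172,600 by $5,300, which is 3 full-or-partial $2,000 increments; reduction = 3 × $120 = $360, leaving $420.
Total: $18,825 + $1,714 + $420 = $20,959.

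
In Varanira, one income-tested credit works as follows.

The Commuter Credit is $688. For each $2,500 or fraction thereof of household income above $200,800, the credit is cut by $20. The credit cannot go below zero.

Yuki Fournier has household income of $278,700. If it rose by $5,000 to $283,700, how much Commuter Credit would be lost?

$40

At $278,700 — income exceeds $200,800 by $77,900, which is 32 full-or-partial $2,500 increments; reduction = 32 × $20 = $640, leaving $48.
At $283,700 — income exceeds $200,800 by $82,900, which is 34 full-or-partial $2,500 increments; reduction = 34 × $20 = $680, leaving $8.
Lost: $48 − $8 = $40.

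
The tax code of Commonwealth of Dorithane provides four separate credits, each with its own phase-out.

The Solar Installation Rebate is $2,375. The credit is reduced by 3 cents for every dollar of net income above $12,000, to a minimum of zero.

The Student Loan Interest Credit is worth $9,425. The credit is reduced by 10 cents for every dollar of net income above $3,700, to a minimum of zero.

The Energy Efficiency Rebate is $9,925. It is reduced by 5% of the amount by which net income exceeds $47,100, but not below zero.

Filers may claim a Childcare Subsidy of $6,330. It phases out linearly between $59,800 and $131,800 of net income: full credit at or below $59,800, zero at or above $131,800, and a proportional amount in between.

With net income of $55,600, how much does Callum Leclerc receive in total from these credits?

Solar Installation Rebate: 3% of the $43,600 excess over $12,000 is $1,308; credit = $2,375 − $1,308 = $1,067.
Student Loan Interest Credit: 10% of the $51,900 excess over $3,700 is $5,190; credit = $9,425 − $5,190 = $4,235.
Energy Efficiency Rebate: 5% of the $8,500 excess over $47,100 is $425; credit = $9,925 − $425 = $9,500.
Childcare Subsidy: $55,600 is at or below the $59,800 threshold, so the full $6,330 applies.
Total: $1,067 + $4,235 + $9,500 + $6,330 = $21,132.

$21,132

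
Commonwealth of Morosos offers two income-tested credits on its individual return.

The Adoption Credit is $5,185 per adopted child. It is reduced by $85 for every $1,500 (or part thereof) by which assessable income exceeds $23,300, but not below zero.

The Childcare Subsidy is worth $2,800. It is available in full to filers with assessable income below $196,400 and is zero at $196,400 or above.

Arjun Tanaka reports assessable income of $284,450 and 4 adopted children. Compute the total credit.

Adoption Credit: base = 4 × $5,185 = $20,740. income exceeds $23,300 by $261,150, which is 175 full-or-partial $1,500 increments; reduction = 175 × $85 = $14,875, leaving $5,865.
Childcare Subsidy: $284,450 meets or exceeds the $196,400 cutoff, so the credit is $0.
Total: $5,865 + $0 = $5,865.

$5,865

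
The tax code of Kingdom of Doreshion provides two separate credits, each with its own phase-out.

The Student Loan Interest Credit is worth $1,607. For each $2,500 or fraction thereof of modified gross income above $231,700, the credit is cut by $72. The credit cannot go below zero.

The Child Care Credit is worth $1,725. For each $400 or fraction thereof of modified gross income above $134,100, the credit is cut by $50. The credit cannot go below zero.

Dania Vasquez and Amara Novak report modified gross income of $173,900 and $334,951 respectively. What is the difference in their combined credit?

$1,607

Dania ($173,900): Student Loan Interest Credit: $173,900 is at or below the $231,700 threshold, so the full $1,607 applies. Child Care Credit: income exceeds $134,100 by $39,800 → 100 increments × $50 = $5,000 ≥ base, so the credit is $0. total $1,607 + $0 = $1,607
Amara ($334,951): Student Loan Interest Credit: income exceeds $231,700 by $103,251 → 42 increments × $72 = $3,024 ≥ base, so the credit is $0. Child Care Credit: income exceeds $134,100 by $200,851 → 503 increments × $50 = $25,150 ≥ base, so the credit is $0. total $0 + $0 = $0
Difference: |$1,607 − $0| = $1,607.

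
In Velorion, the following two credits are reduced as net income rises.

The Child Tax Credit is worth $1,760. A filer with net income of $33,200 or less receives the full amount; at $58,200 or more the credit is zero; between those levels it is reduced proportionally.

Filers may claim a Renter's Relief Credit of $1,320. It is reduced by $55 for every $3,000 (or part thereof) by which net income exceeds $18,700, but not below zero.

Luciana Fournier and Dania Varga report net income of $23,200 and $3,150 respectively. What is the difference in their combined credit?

$110

Luciana ($23,200): Child Tax Credit: $23,200 is at or below the $33,200 threshold, so the full $1,760 applies. Renter's Relief Credit: income exceeds $18,700 by $4,500, which is 2 full-or-partial $3,000 increments; reduction = 2 × $55 = $110, leaving $1,210. total $1,760 + $1,210 = $2,970
Dania ($3,150): Child Tax Credit: $3,150 is at or below the $33,200 threshold, so the full $1,760 applies. Renter's Relief Credit: $3,150 is at or below the $18,700 threshold, so the full $1,320 applies. total $1,760 + $1,320 = $3,080
Difference: |$2,970 − $3,080| = $110.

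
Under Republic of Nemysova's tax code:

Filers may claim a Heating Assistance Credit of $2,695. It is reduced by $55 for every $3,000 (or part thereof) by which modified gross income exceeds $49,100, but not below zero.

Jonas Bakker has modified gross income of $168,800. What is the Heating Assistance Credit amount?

$495

Heating Assistance Credit: income exceeds $49,100 by $119,700, which is 40 full-or-partial $3,000 increments; reduction = 40 × $55 = $2,200, leaving $495.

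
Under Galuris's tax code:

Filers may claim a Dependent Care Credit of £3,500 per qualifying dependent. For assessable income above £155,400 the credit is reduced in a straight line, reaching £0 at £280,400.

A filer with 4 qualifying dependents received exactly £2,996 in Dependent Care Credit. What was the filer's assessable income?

£253,650

Full credit = 4 × £3,500 = £14,000.
£2,996 is 2,996/14,000 of the full £14,000, so 11,004/14,000 of the £125,000 range has been used: income = £155,400 + £125,000 × 11,004/14,000 = £253,650.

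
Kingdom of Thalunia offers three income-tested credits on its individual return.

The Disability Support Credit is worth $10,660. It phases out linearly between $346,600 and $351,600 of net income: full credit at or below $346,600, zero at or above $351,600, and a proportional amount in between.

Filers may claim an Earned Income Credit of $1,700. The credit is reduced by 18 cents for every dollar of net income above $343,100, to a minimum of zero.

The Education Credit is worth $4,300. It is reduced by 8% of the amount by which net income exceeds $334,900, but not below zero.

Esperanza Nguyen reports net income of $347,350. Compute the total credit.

$13,300

Disability Support Credit: $347,350 is $750 into a $5,000 phase-out range, leaving 4,250/5,000 of the credit: $10,660 × 4,250/5,000 = $9,061.
Earned Income Credit: 18% of the $4,250 excess over $343,100 is $765; credit = $1,700 − $765 = $935.
Education Credit: 8% of the $12,450 excess over $334,900 is $996; credit = $4,300 − $996 = $3,304.
Total: $9,061 + $935 + $3,304 = $13,300.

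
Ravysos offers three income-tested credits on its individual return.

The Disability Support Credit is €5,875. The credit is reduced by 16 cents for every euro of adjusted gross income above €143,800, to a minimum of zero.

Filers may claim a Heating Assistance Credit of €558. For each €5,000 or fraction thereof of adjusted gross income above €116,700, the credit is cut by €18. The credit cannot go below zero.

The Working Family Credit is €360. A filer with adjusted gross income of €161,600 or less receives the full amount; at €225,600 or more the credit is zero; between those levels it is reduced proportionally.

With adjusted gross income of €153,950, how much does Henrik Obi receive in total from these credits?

Disability Support Credit: 16% of the €10,150 excess over €143,800 is €1,624; credit = €5,875 − €1,624 = €4,251.
Heating Assistance Credit: income exceeds €116,700 by €37,250, which is 8 full-or-partial €5,000 increments; reduction = 8 × €18 = €144, leaving €414.
Working Family Credit: €153,950 is at or below the €161,600 threshold, so the full €360 applies.
Total: €4,251 + €414 + €360 = €5,025.

€5,025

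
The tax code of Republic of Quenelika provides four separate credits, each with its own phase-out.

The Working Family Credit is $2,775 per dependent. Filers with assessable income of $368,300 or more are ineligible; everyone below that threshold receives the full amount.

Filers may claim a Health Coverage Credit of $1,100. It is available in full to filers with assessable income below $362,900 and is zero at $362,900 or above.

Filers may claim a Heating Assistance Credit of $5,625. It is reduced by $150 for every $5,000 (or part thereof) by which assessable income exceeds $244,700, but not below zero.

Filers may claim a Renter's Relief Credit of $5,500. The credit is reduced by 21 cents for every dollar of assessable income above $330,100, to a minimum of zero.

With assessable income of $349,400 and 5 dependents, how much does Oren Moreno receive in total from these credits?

$18,897

Working Family Credit: base = 5 × $2,775 = $13,875. $349,400 is below the $368,300 cutoff, so the full $13,875 applies.
Health Coverage Credit: $349,400 is below the $362,900 cutoff, so the full $1,100 applies.
Heating Assistance Credit: income exceeds $244,700 by $104,700, which is 21 full-or-partial $5,000 increments; reduction = 21 × $150 = $3,150, leaving $2,475.
Renter's Relief Credit: 21% of the $19,300 excess over $330,100 is $4,053; credit = $5,500 − $4,053 = $1,447.
Total: $13,875 + $1,100 + $2,475 + $1,447 = $18,897.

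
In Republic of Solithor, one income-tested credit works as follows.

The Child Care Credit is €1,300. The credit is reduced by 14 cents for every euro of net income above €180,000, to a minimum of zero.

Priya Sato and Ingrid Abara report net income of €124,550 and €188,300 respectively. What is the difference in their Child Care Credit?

Priya (€124,550): Child Care Credit: €124,550 is at or below the €180,000 threshold, so the full €1,300 applies.
Ingrid (€188,300): Child Care Credit: 14% of the €8,300 excess over €180,000 is €1,162; credit = €1,300 − €1,162 = €138.
Difference: |€1,300 − €138| = €1,162.

€1,162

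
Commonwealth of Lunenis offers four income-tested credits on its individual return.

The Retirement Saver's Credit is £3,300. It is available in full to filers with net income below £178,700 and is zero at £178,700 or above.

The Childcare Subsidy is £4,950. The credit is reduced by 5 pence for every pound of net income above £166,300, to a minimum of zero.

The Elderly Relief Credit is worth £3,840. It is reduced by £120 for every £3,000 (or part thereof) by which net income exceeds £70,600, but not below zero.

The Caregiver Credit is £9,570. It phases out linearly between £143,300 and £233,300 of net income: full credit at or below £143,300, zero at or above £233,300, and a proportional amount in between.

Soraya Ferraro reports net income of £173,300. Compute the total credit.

Retirement Saver's Credit: £173,300 is below the £178,700 cutoff, so the full £3,300 applies.
Childcare Subsidy: 5% of the £7,000 excess over £166,300 is £350; credit = £4,950 − £350 = £4,600.
Elderly Relief Credit: income exceeds £70,600 by £102,700 → 35 increments × £120 = £4,200 ≥ base, so the credit is £0.
Caregiver Credit: £173,300 is £30,000 into a £90,000 phase-out range, leaving 60,000/90,000 of the credit: £9,570 × 60,000/90,000 = £6,380.
Total: £3,300 + £4,600 + £0 + £6,380 = £14,280.

£14,280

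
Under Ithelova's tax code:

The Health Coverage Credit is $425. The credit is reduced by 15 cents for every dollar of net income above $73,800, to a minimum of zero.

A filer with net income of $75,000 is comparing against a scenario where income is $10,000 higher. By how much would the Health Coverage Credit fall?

$245

At $75,000 — 15% of the $1,200 excess over $73,800 is $180; credit = $425 − $180 = $245.
At $85,000 — 15% of the $11,200 excess over $73,800 is $1,680 ≥ base, so the credit is $0.
Lost: $245 − $0 = $245.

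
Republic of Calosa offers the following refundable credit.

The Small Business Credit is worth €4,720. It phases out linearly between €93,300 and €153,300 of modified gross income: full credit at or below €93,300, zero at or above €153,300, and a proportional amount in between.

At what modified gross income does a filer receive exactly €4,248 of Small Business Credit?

€99,300

€4,248 is 4,248/4,720 of the full €4,720, so 472/4,720 of the €60,000 range has been used: income = €93,300 + €60,000 × 472/4,720 = €99,300.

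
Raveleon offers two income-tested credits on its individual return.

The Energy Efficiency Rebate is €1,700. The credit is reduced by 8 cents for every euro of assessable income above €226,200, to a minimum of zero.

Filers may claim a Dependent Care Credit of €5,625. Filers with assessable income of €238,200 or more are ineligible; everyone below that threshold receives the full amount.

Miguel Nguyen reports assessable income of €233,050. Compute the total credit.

€6,777

Energy Efficiency Rebate: 8% of the €6,850 excess over €226,200 is €548; credit = €1,700 − €548 = €1,152.
Dependent Care Credit: €233,050 is below the €238,200 cutoff, so the full €5,625 applies.
Total: €1,152 + €5,625 = €6,777.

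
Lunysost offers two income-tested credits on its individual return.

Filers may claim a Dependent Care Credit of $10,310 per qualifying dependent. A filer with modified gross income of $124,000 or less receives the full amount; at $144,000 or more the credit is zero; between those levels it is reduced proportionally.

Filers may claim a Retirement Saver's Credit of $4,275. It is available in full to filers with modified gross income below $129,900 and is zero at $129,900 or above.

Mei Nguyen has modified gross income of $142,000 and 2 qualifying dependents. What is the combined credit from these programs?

$2,062

Dependent Care Credit: base = 2 × $10,310 = $20,620. $142,000 is $18,000 into a $20,000 phase-out range, leaving 2,000/20,000 of the credit: $20,620 × 2,000/20,000 = $2,062.
Retirement Saver's Credit: $142,000 meets or exceeds the $129,900 cutoff, so the credit is $0.
Total: $2,062 + $0 = $2,062.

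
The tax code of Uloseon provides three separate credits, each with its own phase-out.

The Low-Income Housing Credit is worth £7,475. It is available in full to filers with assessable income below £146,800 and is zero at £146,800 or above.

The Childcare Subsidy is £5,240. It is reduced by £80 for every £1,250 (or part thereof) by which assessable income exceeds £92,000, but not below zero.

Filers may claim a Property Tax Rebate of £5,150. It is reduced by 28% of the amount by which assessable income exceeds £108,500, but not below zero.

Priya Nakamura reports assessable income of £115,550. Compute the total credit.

Low-Income Housing Credit: £115,550 is below the £146,800 cutoff, so the full £7,475 applies.
Childcare Subsidy: income exceeds £92,000 by £23,550, which is 19 full-or-partial £1,250 increments; reduction = 19 × £80 = £1,520, leaving £3,720.
Property Tax Rebate: 28% of the £7,050 excess over £108,500 is £1,974; credit = £5,150 − £1,974 = £3,176.
Total: £7,475 + £3,720 + £3,176 = £14,371.

£14,371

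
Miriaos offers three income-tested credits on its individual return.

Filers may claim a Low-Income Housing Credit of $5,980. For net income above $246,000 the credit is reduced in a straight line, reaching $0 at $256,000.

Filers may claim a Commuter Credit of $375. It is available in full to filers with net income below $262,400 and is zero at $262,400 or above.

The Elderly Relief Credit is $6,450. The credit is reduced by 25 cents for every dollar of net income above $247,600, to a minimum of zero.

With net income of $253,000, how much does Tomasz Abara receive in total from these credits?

$7,269

Low-Income Housing Credit: $253,000 is $7,000 into a $10,000 phase-out range, leaving 3,000/10,000 of the credit: $5,980 × 3,000/10,000 = $1,794.
Commuter Credit: $253,000 is below the $262,400 cutoff, so the full $375 applies.
Elderly Relief Credit: 25% of the $5,400 excess over $247,600 is $1,350; credit = $6,450 − $1,350 = $5,100.
Total: $1,794 + $375 + $5,100 = $7,269.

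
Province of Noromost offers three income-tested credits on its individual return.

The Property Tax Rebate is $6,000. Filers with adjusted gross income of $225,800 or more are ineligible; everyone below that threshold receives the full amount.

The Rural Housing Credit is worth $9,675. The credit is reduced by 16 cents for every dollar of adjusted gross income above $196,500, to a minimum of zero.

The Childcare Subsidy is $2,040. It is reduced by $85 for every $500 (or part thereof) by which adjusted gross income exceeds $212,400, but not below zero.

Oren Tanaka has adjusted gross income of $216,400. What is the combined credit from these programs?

$13,851

Property Tax Rebate: $216,400 is below the $225,800 cutoff, so the full $6,000 applies.
Rural Housing Credit: 16% of the $19,900 excess over $196,500 is $3,184; credit = $9,675 − $3,184 = $6,491.
Childcare Subsidy: income exceeds $212,400 by $4,000, which is 8 full-or-partial $500 increments; reduction = 8 × $85 = $680, leaving $1,360.
Total: $6,000 + $6,491 + $1,360 = $13,851.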